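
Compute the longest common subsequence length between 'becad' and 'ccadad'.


DP table for LCS of 'becad' and 'ccadad':
       c  c  a  d  a  d
    0  0  0  0  0  0  0
  b 0  0  0  0  0  0  0
  e 0  0  0  0  0  0  0
  c 0  1  1  1  1  1  1
  a 0  1  1  2  2  2  2
  d 0  1  1  2  3  3  3
LCS: 'cad'
LCS length = 3

3


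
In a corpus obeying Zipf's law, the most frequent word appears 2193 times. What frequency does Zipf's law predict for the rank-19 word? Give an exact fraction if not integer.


Zipf's law: freq(rank) = f1 / rank
f1 = 2193, rank = 19
freq = 2193 / 19
GCD(2193, 19) = 1
Simplified: 2193/19

2193/19


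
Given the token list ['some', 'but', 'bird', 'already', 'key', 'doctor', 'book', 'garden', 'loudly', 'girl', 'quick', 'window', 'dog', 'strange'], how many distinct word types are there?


Listing all tokens and tracking unique types:
  Token 1: 'some' -> NEW (unique so far: 1)
  Token 2: 'but' -> NEW (unique so far: 2)
  Token 3: 'bird' -> NEW (unique so far: 3)
  Token 4: 'already' -> NEW (unique so far: 4)
  Token 5: 'key' -> NEW (unique so far: 5)
  Token 6: 'doctor' -> NEW (unique so far: 6)
  Token 7: 'book' -> NEW (unique so far: 7)
  Token 8: 'garden' -> NEW (unique so far: 8)
  Token 9: 'loudly' -> NEW (unique so far: 9)
  Token 10: 'girl' -> NEW (unique so far: 10)
  Token 11: 'quick' -> NEW (unique so far: 11)
  Token 12: 'window' -> NEW (unique so far: 12)
  Token 13: 'dog' -> NEW (unique so far: 13)
  Token 14: 'strange' -> NEW (unique so far: 14)
Unique types: ('already', 'bird', 'book', 'but', 'doctor', 'dog', 'garden', 'girl', 'key', 'loudly', 'quick', 'some', 'strange', 'window')
Vocabulary size: 14

14


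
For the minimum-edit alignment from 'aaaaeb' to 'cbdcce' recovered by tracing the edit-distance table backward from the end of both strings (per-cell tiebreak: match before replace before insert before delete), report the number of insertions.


Edit distance = 6. Backtracking from cell (6, 6) with preference match > replace > insert > delete,
then listing the resulting alignment 'aaaaeb' -> 'cbdcce' left to right:
  Step 1: replace a->c
  Step 2: replace a->b
  Step 3: replace a->d
  Step 4: replace a->c
  Step 5: replace e->c
  Step 6: replace b->e
Total insertions: 0

0


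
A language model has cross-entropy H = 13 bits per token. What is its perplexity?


Perplexity formula: PP = 2^H
H = 13
PP = 2^13
PP = 2^13 = 8192

8192


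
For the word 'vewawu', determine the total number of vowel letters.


Scanning each character of 'vewawu':
  Position 1: 'v' -> consonant (running count: 0)
  Position 2: 'e' -> vowel (running count: 1)
  Position 3: 'w' -> consonant (running count: 1)
  Position 4: 'a' -> vowel (running count: 2)
  Position 5: 'w' -> consonant (running count: 2)
  Position 6: 'u' -> vowel (running count: 3)
Total vowels: 3

3


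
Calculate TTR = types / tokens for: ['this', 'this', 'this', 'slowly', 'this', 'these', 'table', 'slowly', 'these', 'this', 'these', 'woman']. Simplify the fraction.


Tokens: 12
Unique types: ('slowly', 'table', 'these', 'this', 'woman') = 5
TTR = 5/12
Already in lowest terms.

5/12


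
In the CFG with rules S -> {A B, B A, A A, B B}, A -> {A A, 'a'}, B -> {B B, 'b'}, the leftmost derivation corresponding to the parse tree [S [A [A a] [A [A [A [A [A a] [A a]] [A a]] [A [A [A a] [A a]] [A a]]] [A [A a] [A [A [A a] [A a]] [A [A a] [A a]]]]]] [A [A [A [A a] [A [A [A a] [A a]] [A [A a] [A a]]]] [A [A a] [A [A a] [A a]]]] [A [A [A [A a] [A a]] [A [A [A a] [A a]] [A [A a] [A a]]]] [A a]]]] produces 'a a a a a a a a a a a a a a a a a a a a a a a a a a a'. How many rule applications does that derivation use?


Every bracketed nonterminal node [X ...] in the tree is produced by exactly one rule application.
Reading the tree off as a leftmost derivation:
  Step 1: S  =>  A A   (applied S -> A A)
  Step 2: A A  =>  A A A   (applied A -> A A)
  Step 3: A A A  =>  a A A   (applied A -> a)
  Step 4: a A A  =>  a A A A   (applied A -> A A)
  Step 5: a A A A  =>  a A A A A   (applied A -> A A)
  Step 6: a A A A A  =>  a A A A A A   (applied A -> A A)
  Step 7: a A A A A A  =>  a A A A A A A   (applied A -> A A)
  Step 8: a A A A A A A  =>  a a A A A A A   (applied A -> a)
  Step 9: a a A A A A A  =>  a a a A A A A   (applied A -> a)
  Step 10: a a a A A A A  =>  a a a a A A A   (applied A -> a)
  Step 11: a a a a A A A  =>  a a a a A A A A   (applied A -> A A)
  Step 12: a a a a A A A A  =>  a a a a A A A A A   (applied A -> A A)
  Step 13: a a a a A A A A A  =>  a a a a a A A A A   (applied A -> a)
  Step 14: a a a a a A A A A  =>  a a a a a a A A A   (applied A -> a)
  Step 15: a a a a a a A A A  =>  a a a a a a a A A   (applied A -> a)
  Step 16: a a a a a a a A A  =>  a a a a a a a A A A   (applied A -> A A)
  Step 17: a a a a a a a A A A  =>  a a a a a a a a A A   (applied A -> a)
  Step 18: a a a a a a a a A A  =>  a a a a a a a a A A A   (applied A -> A A)
  Step 19: a a a a a a a a A A A  =>  a a a a a a a a A A A A   (applied A -> A A)
  Step 20: a a a a a a a a A A A A  =>  a a a a a a a a a A A A   (applied A -> a)
  Step 21: a a a a a a a a a A A A  =>  a a a a a a a a a a A A   (applied A -> a)
  Step 22: a a a a a a a a a a A A  =>  a a a a a a a a a a A A A   (applied A -> A A)
  Step 23: a a a a a a a a a a A A A  =>  a a a a a a a a a a a A A   (applied A -> a)
  Step 24: a a a a a a a a a a a A A  =>  a a a a a a a a a a a a A   (applied A -> a)
  Step 25: a a a a a a a a a a a a A  =>  a a a a a a a a a a a a A A   (applied A -> A A)
  Step 26: a a a a a a a a a a a a A A  =>  a a a a a a a a a a a a A A A   (applied A -> A A)
  Step 27: a a a a a a a a a a a a A A A  =>  a a a a a a a a a a a a A A A A   (applied A -> A A)
  Step 28: a a a a a a a a a a a a A A A A  =>  a a a a a a a a a a a a a A A A   (applied A -> a)
  Step 29: a a a a a a a a a a a a a A A A  =>  a a a a a a a a a a a a a A A A A   (applied A -> A A)
  Step 30: a a a a a a a a a a a a a A A A A  =>  a a a a a a a a a a a a a A A A A A   (applied A -> A A)
  Step 31: a a a a a a a a a a a a a A A A A A  =>  a a a a a a a a a a a a a a A A A A   (applied A -> a)
  Step 32: a a a a a a a a a a a a a a A A A A  =>  a a a a a a a a a a a a a a a A A A   (applied A -> a)
  Step 33: a a a a a a a a a a a a a a a A A A  =>  a a a a a a a a a a a a a a a A A A A   (applied A -> A A)
  Step 34: a a a a a a a a a a a a a a a A A A A  =>  a a a a a a a a a a a a a a a a A A A   (applied A -> a)
  Step 35: a a a a a a a a a a a a a a a a A A A  =>  a a a a a a a a a a a a a a a a a A A   (applied A -> a)
  Step 36: a a a a a a a a a a a a a a a a a A A  =>  a a a a a a a a a a a a a a a a a A A A   (applied A -> A A)
  Step 37: a a a a a a a a a a a a a a a a a A A A  =>  a a a a a a a a a a a a a a a a a a A A   (applied A -> a)
  Step 38: a a a a a a a a a a a a a a a a a a A A  =>  a a a a a a a a a a a a a a a a a a A A A   (applied A -> A A)
  Step 39: a a a a a a a a a a a a a a a a a a A A A  =>  a a a a a a a a a a a a a a a a a a a A A   (applied A -> a)
  Step 40: a a a a a a a a a a a a a a a a a a a A A  =>  a a a a a a a a a a a a a a a a a a a a A   (applied A -> a)
  Step 41: a a a a a a a a a a a a a a a a a a a a A  =>  a a a a a a a a a a a a a a a a a a a a A A   (applied A -> A A)
  Step 42: a a a a a a a a a a a a a a a a a a a a A A  =>  a a a a a a a a a a a a a a a a a a a a A A A   (applied A -> A A)
  Step 43: a a a a a a a a a a a a a a a a a a a a A A A  =>  a a a a a a a a a a a a a a a a a a a a A A A A   (applied A -> A A)
  Step 44: a a a a a a a a a a a a a a a a a a a a A A A A  =>  a a a a a a a a a a a a a a a a a a a a a A A A   (applied A -> a)
  Step 45: a a a a a a a a a a a a a a a a a a a a a A A A  =>  a a a a a a a a a a a a a a a a a a a a a a A A   (applied A -> a)
  Step 46: a a a a a a a a a a a a a a a a a a a a a a A A  =>  a a a a a a a a a a a a a a a a a a a a a a A A A   (applied A -> A A)
  Step 47: a a a a a a a a a a a a a a a a a a a a a a A A A  =>  a a a a a a a a a a a a a a a a a a a a a a A A A A   (applied A -> A A)
  Step 48: a a a a a a a a a a a a a a a a a a a a a a A A A A  =>  a a a a a a a a a a a a a a a a a a a a a a a A A A   (applied A -> a)
  Step 49: a a a a a a a a a a a a a a a a a a a a a a a A A A  =>  a a a a a a a a a a a a a a a a a a a a a a a a A A   (applied A -> a)
  Step 50: a a a a a a a a a a a a a a a a a a a a a a a a A A  =>  a a a a a a a a a a a a a a a a a a a a a a a a A A A   (applied A -> A A)
  Step 51: a a a a a a a a a a a a a a a a a a a a a a a a A A A  =>  a a a a a a a a a a a a a a a a a a a a a a a a a A A   (applied A -> a)
  Step 52: a a a a a a a a a a a a a a a a a a a a a a a a a A A  =>  a a a a a a a a a a a a a a a a a a a a a a a a a a A   (applied A -> a)
  Step 53: a a a a a a a a a a a a a a a a a a a a a a a a a a A  =>  a a a a a a a a a a a a a a a a a a a a a a a a a a a   (applied A -> a)
Final yield: a a a a a a a a a a a a a a a a a a a a a a a a a a a
Total rewrite steps: 53

53


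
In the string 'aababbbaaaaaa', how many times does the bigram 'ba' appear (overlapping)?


Scanning 'aababbbaaaaaa' for bigram 'ba':
  Position 0: 'aa' -> no
  Position 1: 'ab' -> no
  Position 2: 'ba' -> MATCH
  Position 3: 'ab' -> no
  Position 4: 'bb' -> no
  Position 5: 'bb' -> no
  Position 6: 'ba' -> MATCH
  Position 7: 'aa' -> no
  Position 8: 'aa' -> no
  Position 9: 'aa' -> no
  Position 10: 'aa' -> no
  Position 11: 'aa' -> no
Total matches: 2

2


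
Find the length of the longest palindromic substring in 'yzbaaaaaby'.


Scanning 'yzbaaaaaby' for palindromic substrings.
Substring at positions 2-8: 'baaaaab'.
Check: reverse('baaaaab') = 'baaaaab' -> palindrome confirmed.
Neighbouring characters ('z' / 'y') break symmetry, so it cannot extend further.
No longer palindromic substring exists; longest length = 7

7


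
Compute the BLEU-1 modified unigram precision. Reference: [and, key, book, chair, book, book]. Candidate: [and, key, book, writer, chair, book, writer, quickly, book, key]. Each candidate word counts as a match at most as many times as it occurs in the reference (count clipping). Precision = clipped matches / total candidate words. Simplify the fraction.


Reference word counts: {'and': 1, 'book': 3, 'chair': 1, 'key': 1}
Checking each candidate word (with clipping):
  'and' -> in reference (ref count 1, used 1/1) -> match (matches: 1)
  'key' -> in reference (ref count 1, used 1/1) -> match (matches: 2)
  'book' -> in reference (ref count 3, used 1/3) -> match (matches: 3)
  'writer' -> not in reference -> no match (matches: 3)
  'chair' -> in reference (ref count 1, used 1/1) -> match (matches: 4)
  'book' -> in reference (ref count 3, used 2/3) -> match (matches: 5)
  'writer' -> not in reference -> no match (matches: 5)
  'quickly' -> not in reference -> no match (matches: 5)
  'book' -> in reference (ref count 3, used 3/3) -> match (matches: 6)
  'key' -> ref count 1 already used up (1/1) -> clipped, no match (matches: 6)
Clipped matches: 6, Candidate length: 10
Precision = 6/10 = 3/5

3/5


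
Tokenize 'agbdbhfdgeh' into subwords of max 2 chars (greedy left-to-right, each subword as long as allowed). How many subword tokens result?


'agbdbhfdgeh' has 11 characters.
Chunking with max size 2:
  Chunk 1: 'ag' (positions 0-1)
  Chunk 2: 'bd' (positions 2-3)
  Chunk 3: 'bh' (positions 4-5)
  Chunk 4: 'fd' (positions 6-7)
  Chunk 5: 'ge' (positions 8-9)
  Chunk 6: 'h' (positions 10-10)
Total chunks: ceil(11 / 2) = 6

6


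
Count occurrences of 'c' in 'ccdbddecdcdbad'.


Scanning 'ccdbddecdcdbad' for 'c':
  Position 0: 'c' -> MATCH (count: 1)
  Position 1: 'c' -> MATCH (count: 2)
  Position 7: 'c' -> MATCH (count: 3)
  Position 9: 'c' -> MATCH (count: 4)
Total occurrences of 'c': 4

4


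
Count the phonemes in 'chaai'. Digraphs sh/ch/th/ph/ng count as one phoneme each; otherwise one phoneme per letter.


Parsing 'chaai' greedily, digraphs first:
  'ch' -> digraph (1 consonant phoneme) (phonemes so far: 1)
  'a' -> vowel phoneme (phonemes so far: 2)
  'a' -> vowel phoneme (phonemes so far: 3)
  'i' -> vowel phoneme (phonemes so far: 4)
Total phonemes: 4

4


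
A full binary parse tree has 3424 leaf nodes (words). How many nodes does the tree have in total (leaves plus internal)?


Leaf nodes (terminals): 3424
Internal nodes = n - 1 = 3424 - 1 = 3423
Total = leaves + internal = 3424 + 3423 = 6847

6847


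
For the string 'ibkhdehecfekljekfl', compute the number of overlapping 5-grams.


String 'ibkhdehecfekljekfl' has length L = 18.
Number of overlapping n-grams = L - n + 1
Substituting: 18 - 5 + 1 = 14

14


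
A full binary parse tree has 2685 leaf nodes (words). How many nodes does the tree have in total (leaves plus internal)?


Leaf nodes (terminals): 2685
Internal nodes = n - 1 = 2685 - 1 = 2684
Total = leaves + internal = 2685 + 2684 = 5369

5369


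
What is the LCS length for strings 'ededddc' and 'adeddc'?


DP table for LCS of 'ededddc' and 'adeddc':
       a  d  e  d  d  c
    0  0  0  0  0  0  0
  e 0  0  0  1  1  1  1
  d 0  0  1  1  2  2  2
  e 0  0  1  2  2  2  2
  d 0  0  1  2  3  3  3
  d 0  0  1  2  3  4  4
  d 0  0  1  2  3  4  4
  c 0  0  1  2  3  4  5
LCS: 'deddc'
LCS length = 5

5


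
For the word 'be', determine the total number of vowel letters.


Scanning each character of 'be':
  Position 1: 'b' -> consonant (running count: 0)
  Position 2: 'e' -> vowel (running count: 1)
Total vowels: 1

1


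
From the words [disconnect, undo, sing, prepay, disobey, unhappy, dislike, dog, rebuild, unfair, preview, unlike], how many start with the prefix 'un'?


Checking each word for prefix 'un':
  'disconnect' -> no (count: 0)
  'undo' -> YES, starts with 'un' (count: 1)
  'sing' -> no (count: 1)
  'prepay' -> no (count: 1)
  'disobey' -> no (count: 1)
  'unhappy' -> YES, starts with 'un' (count: 2)
  'dislike' -> no (count: 2)
  'dog' -> no (count: 2)
  'rebuild' -> no (count: 2)
  'unfair' -> YES, starts with 'un' (count: 3)
  'preview' -> no (count: 3)
  'unlike' -> YES, starts with 'un' (count: 4)
Total with prefix 'un': 4

4


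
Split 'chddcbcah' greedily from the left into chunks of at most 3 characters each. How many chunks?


'chddcbcah' has 9 characters.
Chunking with max size 3:
  Chunk 1: 'chd' (positions 0-2)
  Chunk 2: 'dcb' (positions 3-5)
  Chunk 3: 'cah' (positions 6-8)
Total chunks: ceil(9 / 3) = 3

3


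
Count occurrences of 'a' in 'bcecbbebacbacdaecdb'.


Scanning 'bcecbbebacbacdaecdb' for 'a':
  Position 8: 'a' -> MATCH (count: 1)
  Position 11: 'a' -> MATCH (count: 2)
  Position 14: 'a' -> MATCH (count: 3)
Total occurrences of 'a': 3

3


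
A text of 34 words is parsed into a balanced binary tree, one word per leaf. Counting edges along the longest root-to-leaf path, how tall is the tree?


In a balanced binary tree with n leaves the deepest leaf is ceil(log2(n)) edges below the root.
log2(34) = 5.0875
ceil(5.0875) = 6
height (edges) = 6

6


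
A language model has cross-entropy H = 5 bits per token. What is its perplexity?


Perplexity formula: PP = 2^H
H = 5
PP = 2^5
Steps: 2^1 = 2, 2^2 = 4, 2^3 = 8, 2^4 = 16, 2^5 = 32
PP = 32

32


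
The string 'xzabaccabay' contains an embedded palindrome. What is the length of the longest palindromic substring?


Scanning 'xzabaccabay' for palindromic substrings.
Substring at positions 2-9: 'abaccaba'.
Check: reverse('abaccaba') = 'abaccaba' -> palindrome confirmed.
Neighbouring characters ('z' / 'y') break symmetry, so it cannot extend further.
No longer palindromic substring exists; longest length = 8

8


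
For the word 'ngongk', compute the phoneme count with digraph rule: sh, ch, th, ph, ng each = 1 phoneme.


Parsing 'ngongk' greedily, digraphs first:
  'ng' -> digraph (1 consonant phoneme) (phonemes so far: 1)
  'o' -> vowel phoneme (phonemes so far: 2)
  'ng' -> digraph (1 consonant phoneme) (phonemes so far: 3)
  'k' -> consonant phoneme (phonemes so far: 4)
Total phonemes: 4

4


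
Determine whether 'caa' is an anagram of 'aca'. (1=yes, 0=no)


Sort characters of 'caa': 'aac'
Sort characters of 'aca': 'aac'
Sorted forms match -> they ARE anagrams
Result: 1

1


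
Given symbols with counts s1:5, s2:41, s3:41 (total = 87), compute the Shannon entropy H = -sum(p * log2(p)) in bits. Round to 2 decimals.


Computing entropy H = -sum(p_i * log2(p_i)):
  s1: p = 5/87 = 0.0575, -p*log2(p) = 0.2368
  s2: p = 41/87 = 0.4713, -p*log2(p) = 0.5115
  s3: p = 41/87 = 0.4713, -p*log2(p) = 0.5115
H = sum of terms = 1.2598
Rounded to 2 decimals: 1.26

1.26


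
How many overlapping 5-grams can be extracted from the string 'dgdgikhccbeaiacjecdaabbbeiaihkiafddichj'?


String 'dgdgikhccbeaiacjecdaabbbeiaihkiafddichj' has length L = 39.
Number of overlapping n-grams = L - n + 1
Substituting: 39 - 5 + 1 = 35

35


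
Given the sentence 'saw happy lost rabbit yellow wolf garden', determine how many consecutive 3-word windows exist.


Word trigrams from [7] words:
  Trigram 1: (saw happy lost)
  Trigram 2: (happy lost rabbit)
  Trigram 3: (lost rabbit yellow)
  Trigram 4: (rabbit yellow wolf)
  Trigram 5: (yellow wolf garden)
Total word trigrams: 7 - 2 = 5

5


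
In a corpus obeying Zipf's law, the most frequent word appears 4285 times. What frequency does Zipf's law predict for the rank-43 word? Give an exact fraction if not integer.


Zipf's law: freq(rank) = f1 / rank
f1 = 4285, rank = 43
freq = 4285 / 43
GCD(4285, 43) = 1
Simplified: 4285/43

4285/43


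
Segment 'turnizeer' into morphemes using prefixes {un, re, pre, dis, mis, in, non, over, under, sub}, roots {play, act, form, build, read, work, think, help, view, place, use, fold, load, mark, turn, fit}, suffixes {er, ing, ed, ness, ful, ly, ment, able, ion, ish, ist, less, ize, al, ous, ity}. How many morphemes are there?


Segmenting 'turnizeer' against the inventory:
  'turn' -> root (morpheme 1)
  'ize' -> suffix (morpheme 2)
  'er' -> suffix (morpheme 3)
Total morphemes: 3

3


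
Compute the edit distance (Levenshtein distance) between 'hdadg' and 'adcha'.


Building DP table for s1='hdadg' (len 5) and s2='adcha' (len 5):
       a  d  c  h  a
    0  1  2  3  4  5
  h 1  1  2  3  3  4
  d 2  2  1  2  3  4
  a 3  2  2  2  3  3
  d 4  3  2  3  3  4
  g 5  4  3  3  4  4
Edit distance = dp[5][5] = 4

4


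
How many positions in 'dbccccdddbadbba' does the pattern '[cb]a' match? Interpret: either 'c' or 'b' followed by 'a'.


Pattern: [cb]a means either 'c' or 'b' followed by 'a'.
Scanning 'dbccccdddbadbba' position-by-position:
  Pos 0: window 'db' -> no
  Pos 1: window 'bc' -> no
  Pos 2: window 'cc' -> no
  Pos 3: window 'cc' -> no
  Pos 4: window 'cc' -> no
  Pos 5: window 'cd' -> no
  Pos 6: window 'dd' -> no
  Pos 7: window 'dd' -> no
  Pos 8: window 'db' -> no
  Pos 9: window 'ba' -> MATCH
  Pos 10: window 'ad' -> no
  Pos 11: window 'db' -> no
  Pos 12: window 'bb' -> no
  Pos 13: window 'ba' -> MATCH
  Pos 14: window 'a' -> no
Total matches: 2

2


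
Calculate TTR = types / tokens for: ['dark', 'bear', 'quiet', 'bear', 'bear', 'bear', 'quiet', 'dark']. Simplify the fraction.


Tokens: 8
Unique types: ('bear', 'dark', 'quiet') = 3
TTR = 3/8
Already in lowest terms.

3/8


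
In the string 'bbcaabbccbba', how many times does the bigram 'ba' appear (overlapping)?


Scanning 'bbcaabbccbba' for bigram 'ba':
  Position 0: 'bb' -> no
  Position 1: 'bc' -> no
  Position 2: 'ca' -> no
  Position 3: 'aa' -> no
  Position 4: 'ab' -> no
  Position 5: 'bb' -> no
  Position 6: 'bc' -> no
  Position 7: 'cc' -> no
  Position 8: 'cb' -> no
  Position 9: 'bb' -> no
  Position 10: 'ba' -> MATCH
Total matches: 1

1


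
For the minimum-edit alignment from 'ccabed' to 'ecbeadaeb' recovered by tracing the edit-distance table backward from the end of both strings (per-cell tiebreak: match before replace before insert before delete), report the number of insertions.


Edit distance = 6. Backtracking from cell (6, 9) with preference match > replace > insert > delete,
then listing the resulting alignment 'ccabed' -> 'ecbeadaeb' left to right:
  Step 1: insert 'e' [insertion #1]
  Step 2: keep 'c'
  Step 3: insert 'b' [insertion #2]
  Step 4: replace c->e
  Step 5: keep 'a'
  Step 6: insert 'd' [insertion #3]
  Step 7: replace b->a
  Step 8: keep 'e'
  Step 9: replace d->b
Total insertions: 3

3


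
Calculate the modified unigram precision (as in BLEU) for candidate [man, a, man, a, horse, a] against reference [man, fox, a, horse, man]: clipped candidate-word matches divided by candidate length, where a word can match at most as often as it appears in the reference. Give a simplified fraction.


Reference word counts: {'a': 1, 'fox': 1, 'horse': 1, 'man': 2}
Checking each candidate word (with clipping):
  'man' -> in reference (ref count 2, used 1/2) -> match (matches: 1)
  'a' -> in reference (ref count 1, used 1/1) -> match (matches: 2)
  'man' -> in reference (ref count 2, used 2/2) -> match (matches: 3)
  'a' -> ref count 1 already used up (1/1) -> clipped, no match (matches: 3)
  'horse' -> in reference (ref count 1, used 1/1) -> match (matches: 4)
  'a' -> ref count 1 already used up (1/1) -> clipped, no match (matches: 4)
Clipped matches: 4, Candidate length: 6
Precision = 4/6 = 2/3

2/3


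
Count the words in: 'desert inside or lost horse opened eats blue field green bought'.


Counting words by splitting on spaces:
  Word 1: 'desert'
  Word 2: 'inside'
  Word 3: 'or'
  Word 4: 'lost'
  Word 5: 'horse'
  Word 6: 'opened'
  Word 7: 'eats'
  Word 8: 'blue'
  Word 9: 'field'
  Word 10: 'green'
  Word 11: 'bought'
Total words: 11

11


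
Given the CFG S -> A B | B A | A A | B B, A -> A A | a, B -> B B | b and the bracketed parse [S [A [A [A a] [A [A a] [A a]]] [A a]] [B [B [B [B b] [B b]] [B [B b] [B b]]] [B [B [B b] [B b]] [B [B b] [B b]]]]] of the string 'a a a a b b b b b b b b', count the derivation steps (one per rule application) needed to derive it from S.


Every bracketed nonterminal node [X ...] in the tree is produced by exactly one rule application.
Reading the tree off as a leftmost derivation:
  Step 1: S  =>  A B   (applied S -> A B)
  Step 2: A B  =>  A A B   (applied A -> A A)
  Step 3: A A B  =>  A A A B   (applied A -> A A)
  Step 4: A A A B  =>  a A A B   (applied A -> a)
  Step 5: a A A B  =>  a A A A B   (applied A -> A A)
  Step 6: a A A A B  =>  a a A A B   (applied A -> a)
  Step 7: a a A A B  =>  a a a A B   (applied A -> a)
  Step 8: a a a A B  =>  a a a a B   (applied A -> a)
  Step 9: a a a a B  =>  a a a a B B   (applied B -> B B)
  Step 10: a a a a B B  =>  a a a a B B B   (applied B -> B B)
  Step 11: a a a a B B B  =>  a a a a B B B B   (applied B -> B B)
  Step 12: a a a a B B B B  =>  a a a a b B B B   (applied B -> b)
  Step 13: a a a a b B B B  =>  a a a a b b B B   (applied B -> b)
  Step 14: a a a a b b B B  =>  a a a a b b B B B   (applied B -> B B)
  Step 15: a a a a b b B B B  =>  a a a a b b b B B   (applied B -> b)
  Step 16: a a a a b b b B B  =>  a a a a b b b b B   (applied B -> b)
  Step 17: a a a a b b b b B  =>  a a a a b b b b B B   (applied B -> B B)
  Step 18: a a a a b b b b B B  =>  a a a a b b b b B B B   (applied B -> B B)
  Step 19: a a a a b b b b B B B  =>  a a a a b b b b b B B   (applied B -> b)
  Step 20: a a a a b b b b b B B  =>  a a a a b b b b b b B   (applied B -> b)
  Step 21: a a a a b b b b b b B  =>  a a a a b b b b b b B B   (applied B -> B B)
  Step 22: a a a a b b b b b b B B  =>  a a a a b b b b b b b B   (applied B -> b)
  Step 23: a a a a b b b b b b b B  =>  a a a a b b b b b b b b   (applied B -> b)
Final yield: a a a a b b b b b b b b
Total rewrite steps: 23

23


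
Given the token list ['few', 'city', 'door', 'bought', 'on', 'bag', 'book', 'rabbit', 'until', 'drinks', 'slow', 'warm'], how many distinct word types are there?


Listing all tokens and tracking unique types:
  Token 1: 'few' -> NEW (unique so far: 1)
  Token 2: 'city' -> NEW (unique so far: 2)
  Token 3: 'door' -> NEW (unique so far: 3)
  Token 4: 'bought' -> NEW (unique so far: 4)
  Token 5: 'on' -> NEW (unique so far: 5)
  Token 6: 'bag' -> NEW (unique so far: 6)
  Token 7: 'book' -> NEW (unique so far: 7)
  Token 8: 'rabbit' -> NEW (unique so far: 8)
  Token 9: 'until' -> NEW (unique so far: 9)
  Token 10: 'drinks' -> NEW (unique so far: 10)
  Token 11: 'slow' -> NEW (unique so far: 11)
  Token 12: 'warm' -> NEW (unique so far: 12)
Unique types: ('bag', 'book', 'bought', 'city', 'door', 'drinks', 'few', 'on', 'rabbit', 'slow', 'until', 'warm')
Vocabulary size: 12

12


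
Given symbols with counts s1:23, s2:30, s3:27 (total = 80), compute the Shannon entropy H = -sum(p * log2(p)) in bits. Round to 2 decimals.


Computing entropy H = -sum(p_i * log2(p_i)):
  s1: p = 23/80 = 0.2875, -p*log2(p) = 0.5170
  s2: p = 30/80 = 0.3750, -p*log2(p) = 0.5306
  s3: p = 27/80 = 0.3375, -p*log2(p) = 0.5289
H = sum of terms = 1.5765
Rounded to 2 decimals: 1.58

1.58


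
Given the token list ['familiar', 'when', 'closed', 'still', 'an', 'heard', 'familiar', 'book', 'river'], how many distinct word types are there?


Listing all tokens and tracking unique types:
  Token 1: 'familiar' -> NEW (unique so far: 1)
  Token 2: 'when' -> NEW (unique so far: 2)
  Token 3: 'closed' -> NEW (unique so far: 3)
  Token 4: 'still' -> NEW (unique so far: 4)
  Token 5: 'an' -> NEW (unique so far: 5)
  Token 6: 'heard' -> NEW (unique so far: 6)
  Token 7: 'familiar' -> duplicate (unique so far: 6)
  Token 8: 'book' -> NEW (unique so far: 7)
  Token 9: 'river' -> NEW (unique so far: 8)
Unique types: ('an', 'book', 'closed', 'familiar', 'heard', 'river', 'still', 'when')
Vocabulary size: 8

8


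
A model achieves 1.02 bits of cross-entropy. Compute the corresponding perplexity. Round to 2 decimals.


Perplexity formula: PP = 2^H
H = 1.02
PP = 2^1.02
Decompose: 2^1.02 = 2^1 * 2^0.02
2^1 = 2, 2^0.02 ~ 1.0139595
PP ~ 2 * 1.0139595 = 2.0279190
Rounded to 2 decimals: 2.03

2.03


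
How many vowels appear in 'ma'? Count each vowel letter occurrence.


Scanning each character of 'ma':
  Position 1: 'm' -> consonant (running count: 0)
  Position 2: 'a' -> vowel (running count: 1)
Total vowels: 1

1


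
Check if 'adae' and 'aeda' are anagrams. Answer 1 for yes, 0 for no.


Sort characters of 'adae': 'aade'
Sort characters of 'aeda': 'aade'
Sorted forms match -> they ARE anagrams
Result: 1

1


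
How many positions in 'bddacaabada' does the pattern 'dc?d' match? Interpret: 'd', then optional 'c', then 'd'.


Pattern: dc?d means 'd', then optional 'c', then 'd'.
Scanning 'bddacaabada' position-by-position:
  Pos 0: window 'bdd' -> no
  Pos 1: window 'dda' -> MATCH
  Pos 2: window 'dac' -> no
  Pos 3: window 'aca' -> no
  Pos 4: window 'caa' -> no
  Pos 5: window 'aab' -> no
  Pos 6: window 'aba' -> no
  Pos 7: window 'bad' -> no
  Pos 8: window 'ada' -> no
  Pos 9: window 'da' -> no
  Pos 10: window 'a' -> no
Total matches: 1

1


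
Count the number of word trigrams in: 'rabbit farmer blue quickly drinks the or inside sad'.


Word trigrams from [9] words:
  Trigram 1: (rabbit farmer blue)
  Trigram 2: (farmer blue quickly)
  Trigram 3: (blue quickly drinks)
  Trigram 4: (quickly drinks the)
  Trigram 5: (drinks the or)
  Trigram 6: (the or inside)
  Trigram 7: (or inside sad)
Total word trigrams: 9 - 2 = 7

7


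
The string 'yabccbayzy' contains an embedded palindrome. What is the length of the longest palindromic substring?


Scanning 'yabccbayzy' for palindromic substrings.
Substring at positions 0-7: 'yabccbay'.
Check: reverse('yabccbay') = 'yabccbay' -> palindrome confirmed.
Neighbouring characters ('-' / 'z') break symmetry, so it cannot extend further.
No longer palindromic substring exists; longest length = 8

8


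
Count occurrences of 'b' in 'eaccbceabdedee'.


Scanning 'eaccbceabdedee' for 'b':
  Position 4: 'b' -> MATCH (count: 1)
  Position 8: 'b' -> MATCH (count: 2)
Total occurrences of 'b': 2

2


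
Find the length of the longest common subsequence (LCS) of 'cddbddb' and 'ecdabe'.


DP table for LCS of 'cddbddb' and 'ecdabe':
       e  c  d  a  b  e
    0  0  0  0  0  0  0
  c 0  0  1  1  1  1  1
  d 0  0  1  2  2  2  2
  d 0  0  1  2  2  2  2
  b 0  0  1  2  2  3  3
  d 0  0  1  2  2  3  3
  d 0  0  1  2  2  3  3
  b 0  0  1  2  2  3  3
LCS: 'cdb'
LCS length = 3

3


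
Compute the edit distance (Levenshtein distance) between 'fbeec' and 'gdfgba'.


Building DP table for s1='fbeec' (len 5) and s2='gdfgba' (len 6):
       g  d  f  g  b  a
    0  1  2  3  4  5  6
  f 1  1  2  2  3  4  5
  b 2  2  2  3  3  3  4
  e 3  3  3  3  4  4  4
  e 4  4  4  4  4  5  5
  c 5  5  5  5  5  5  6
Edit distance = dp[5][6] = 6

6


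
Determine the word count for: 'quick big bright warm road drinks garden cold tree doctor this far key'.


Counting words by splitting on spaces:
  Word 1: 'quick'
  Word 2: 'big'
  Word 3: 'bright'
  Word 4: 'warm'
  Word 5: 'road'
  Word 6: 'drinks'
  Word 7: 'garden'
  Word 8: 'cold'
  Word 9: 'tree'
  Word 10: 'doctor'
  Word 11: 'this'
  Word 12: 'far'
  Word 13: 'key'
Total words: 13

13


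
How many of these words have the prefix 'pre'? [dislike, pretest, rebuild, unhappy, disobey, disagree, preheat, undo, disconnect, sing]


Checking each word for prefix 'pre':
  'dislike' -> no (count: 0)
  'pretest' -> YES, starts with 'pre' (count: 1)
  'rebuild' -> no (count: 1)
  'unhappy' -> no (count: 1)
  'disobey' -> no (count: 1)
  'disagree' -> no (count: 1)
  'preheat' -> YES, starts with 'pre' (count: 2)
  'undo' -> no (count: 2)
  'disconnect' -> no (count: 2)
  'sing' -> no (count: 2)
Total with prefix 'pre': 2

2


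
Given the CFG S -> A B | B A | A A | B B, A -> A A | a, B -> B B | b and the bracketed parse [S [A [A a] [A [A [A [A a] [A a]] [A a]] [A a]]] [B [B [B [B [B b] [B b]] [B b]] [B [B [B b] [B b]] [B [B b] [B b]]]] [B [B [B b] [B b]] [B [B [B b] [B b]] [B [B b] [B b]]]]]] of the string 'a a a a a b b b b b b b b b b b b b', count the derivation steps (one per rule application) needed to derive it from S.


Every bracketed nonterminal node [X ...] in the tree is produced by exactly one rule application.
Reading the tree off as a leftmost derivation:
  Step 1: S  =>  A B   (applied S -> A B)
  Step 2: A B  =>  A A B   (applied A -> A A)
  Step 3: A A B  =>  a A B   (applied A -> a)
  Step 4: a A B  =>  a A A B   (applied A -> A A)
  Step 5: a A A B  =>  a A A A B   (applied A -> A A)
  Step 6: a A A A B  =>  a A A A A B   (applied A -> A A)
  Step 7: a A A A A B  =>  a a A A A B   (applied A -> a)
  Step 8: a a A A A B  =>  a a a A A B   (applied A -> a)
  Step 9: a a a A A B  =>  a a a a A B   (applied A -> a)
  Step 10: a a a a A B  =>  a a a a a B   (applied A -> a)
  Step 11: a a a a a B  =>  a a a a a B B   (applied B -> B B)
  Step 12: a a a a a B B  =>  a a a a a B B B   (applied B -> B B)
  Step 13: a a a a a B B B  =>  a a a a a B B B B   (applied B -> B B)
  Step 14: a a a a a B B B B  =>  a a a a a B B B B B   (applied B -> B B)
  Step 15: a a a a a B B B B B  =>  a a a a a b B B B B   (applied B -> b)
  Step 16: a a a a a b B B B B  =>  a a a a a b b B B B   (applied B -> b)
  Step 17: a a a a a b b B B B  =>  a a a a a b b b B B   (applied B -> b)
  Step 18: a a a a a b b b B B  =>  a a a a a b b b B B B   (applied B -> B B)
  Step 19: a a a a a b b b B B B  =>  a a a a a b b b B B B B   (applied B -> B B)
  Step 20: a a a a a b b b B B B B  =>  a a a a a b b b b B B B   (applied B -> b)
  Step 21: a a a a a b b b b B B B  =>  a a a a a b b b b b B B   (applied B -> b)
  Step 22: a a a a a b b b b b B B  =>  a a a a a b b b b b B B B   (applied B -> B B)
  Step 23: a a a a a b b b b b B B B  =>  a a a a a b b b b b b B B   (applied B -> b)
  Step 24: a a a a a b b b b b b B B  =>  a a a a a b b b b b b b B   (applied B -> b)
  Step 25: a a a a a b b b b b b b B  =>  a a a a a b b b b b b b B B   (applied B -> B B)
  Step 26: a a a a a b b b b b b b B B  =>  a a a a a b b b b b b b B B B   (applied B -> B B)
  Step 27: a a a a a b b b b b b b B B B  =>  a a a a a b b b b b b b b B B   (applied B -> b)
  Step 28: a a a a a b b b b b b b b B B  =>  a a a a a b b b b b b b b b B   (applied B -> b)
  Step 29: a a a a a b b b b b b b b b B  =>  a a a a a b b b b b b b b b B B   (applied B -> B B)
  Step 30: a a a a a b b b b b b b b b B B  =>  a a a a a b b b b b b b b b B B B   (applied B -> B B)
  Step 31: a a a a a b b b b b b b b b B B B  =>  a a a a a b b b b b b b b b b B B   (applied B -> b)
  Step 32: a a a a a b b b b b b b b b b B B  =>  a a a a a b b b b b b b b b b b B   (applied B -> b)
  Step 33: a a a a a b b b b b b b b b b b B  =>  a a a a a b b b b b b b b b b b B B   (applied B -> B B)
  Step 34: a a a a a b b b b b b b b b b b B B  =>  a a a a a b b b b b b b b b b b b B   (applied B -> b)
  Step 35: a a a a a b b b b b b b b b b b b B  =>  a a a a a b b b b b b b b b b b b b   (applied B -> b)
Final yield: a a a a a b b b b b b b b b b b b b
Total rewrite steps: 35

35


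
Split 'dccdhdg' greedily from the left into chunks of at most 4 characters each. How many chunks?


'dccdhdg' has 7 characters.
Chunking with max size 4:
  Chunk 1: 'dccd' (positions 0-3)
  Chunk 2: 'hdg' (positions 4-6)
Total chunks: ceil(7 / 4) = 2

2


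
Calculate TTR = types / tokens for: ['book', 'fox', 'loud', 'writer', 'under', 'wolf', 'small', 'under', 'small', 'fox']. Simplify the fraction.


Tokens: 10
Unique types: ('book', 'fox', 'loud', 'small', 'under', 'wolf', 'writer') = 7
TTR = 7/10
Already in lowest terms.

7/10


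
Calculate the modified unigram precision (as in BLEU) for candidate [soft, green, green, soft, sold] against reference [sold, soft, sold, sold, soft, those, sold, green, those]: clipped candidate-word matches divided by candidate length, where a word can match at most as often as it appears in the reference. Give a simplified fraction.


Reference word counts: {'green': 1, 'soft': 2, 'sold': 4, 'those': 2}
Checking each candidate word (with clipping):
  'soft' -> in reference (ref count 2, used 1/2) -> match (matches: 1)
  'green' -> in reference (ref count 1, used 1/1) -> match (matches: 2)
  'green' -> ref count 1 already used up (1/1) -> clipped, no match (matches: 2)
  'soft' -> in reference (ref count 2, used 2/2) -> match (matches: 3)
  'sold' -> in reference (ref count 4, used 1/4) -> match (matches: 4)
Clipped matches: 4, Candidate length: 5
Precision = 4/5

4/5


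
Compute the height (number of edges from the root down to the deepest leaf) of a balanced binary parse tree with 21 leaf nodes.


In a balanced binary tree with n leaves the deepest leaf is ceil(log2(n)) edges below the root.
log2(21) = 4.3923
ceil(4.3923) = 5
height (edges) = 5

5


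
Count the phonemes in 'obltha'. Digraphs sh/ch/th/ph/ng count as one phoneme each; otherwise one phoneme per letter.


Parsing 'obltha' greedily, digraphs first:
  'o' -> vowel phoneme (phonemes so far: 1)
  'b' -> consonant phoneme (phonemes so far: 2)
  'l' -> consonant phoneme (phonemes so far: 3)
  'th' -> digraph (1 consonant phoneme) (phonemes so far: 4)
  'a' -> vowel phoneme (phonemes so far: 5)
Total phonemes: 5

5


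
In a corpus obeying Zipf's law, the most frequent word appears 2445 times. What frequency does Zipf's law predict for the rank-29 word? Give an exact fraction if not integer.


Zipf's law: freq(rank) = f1 / rank
f1 = 2445, rank = 29
freq = 2445 / 29
GCD(2445, 29) = 1
Simplified: 2445/29

2445/29


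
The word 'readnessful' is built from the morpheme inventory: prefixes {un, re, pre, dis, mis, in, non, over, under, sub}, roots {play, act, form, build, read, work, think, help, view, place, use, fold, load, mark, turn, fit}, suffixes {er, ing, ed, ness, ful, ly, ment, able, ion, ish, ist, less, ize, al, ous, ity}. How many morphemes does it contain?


Segmenting 'readnessful' against the inventory:
  'read' -> root (morpheme 1)
  'ness' -> suffix (morpheme 2)
  'ful' -> suffix (morpheme 3)
Total morphemes: 3

3


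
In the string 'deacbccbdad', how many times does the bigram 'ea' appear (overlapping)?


Scanning 'deacbccbdad' for bigram 'ea':
  Position 0: 'de' -> no
  Position 1: 'ea' -> MATCH
  Position 2: 'ac' -> no
  Position 3: 'cb' -> no
  Position 4: 'bc' -> no
  Position 5: 'cc' -> no
  Position 6: 'cb' -> no
  Position 7: 'bd' -> no
  Position 8: 'da' -> no
  Position 9: 'ad' -> no
Total matches: 1

1


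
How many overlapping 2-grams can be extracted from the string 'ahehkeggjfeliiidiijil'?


String 'ahehkeggjfeliiidiijil' has length L = 21.
Number of overlapping n-grams = L - n + 1
Substituting: 21 - 2 + 1 = 20

20


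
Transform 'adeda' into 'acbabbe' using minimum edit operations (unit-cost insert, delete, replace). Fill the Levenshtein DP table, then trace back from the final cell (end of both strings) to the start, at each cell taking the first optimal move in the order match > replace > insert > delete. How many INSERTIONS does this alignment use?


Edit distance = 6. Backtracking from cell (5, 7) with preference match > replace > insert > delete,
then listing the resulting alignment 'adeda' -> 'acbabbe' left to right:
  Step 1: keep 'a'
  Step 2: insert 'c' [insertion #1]
  Step 3: insert 'b' [insertion #2]
  Step 4: replace d->a
  Step 5: replace e->b
  Step 6: replace d->b
  Step 7: replace a->e
Total insertions: 2

2


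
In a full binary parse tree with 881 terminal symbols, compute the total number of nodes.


Leaf nodes (terminals): 881
Internal nodes = n - 1 = 881 - 1 = 880
Total = leaves + internal = 881 + 880 = 1761

1761


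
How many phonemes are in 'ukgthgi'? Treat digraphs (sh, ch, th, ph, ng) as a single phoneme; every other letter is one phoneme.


Parsing 'ukgthgi' greedily, digraphs first:
  'u' -> vowel phoneme (phonemes so far: 1)
  'k' -> consonant phoneme (phonemes so far: 2)
  'g' -> consonant phoneme (phonemes so far: 3)
  'th' -> digraph (1 consonant phoneme) (phonemes so far: 4)
  'g' -> consonant phoneme (phonemes so far: 5)
  'i' -> vowel phoneme (phonemes so far: 6)
Total phonemes: 6

6


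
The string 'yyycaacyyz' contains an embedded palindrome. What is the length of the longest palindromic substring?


Scanning 'yyycaacyyz' for palindromic substrings.
Substring at positions 1-8: 'yycaacyy'.
Check: reverse('yycaacyy') = 'yycaacyy' -> palindrome confirmed.
Neighbouring characters ('y' / 'z') break symmetry, so it cannot extend further.
No longer palindromic substring exists; longest length = 8

8


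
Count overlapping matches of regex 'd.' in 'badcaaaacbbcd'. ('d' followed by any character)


Pattern: d. means 'd' followed by any character.
Scanning 'badcaaaacbbcd' position-by-position:
  Pos 0: window 'ba' -> no
  Pos 1: window 'ad' -> no
  Pos 2: window 'dc' -> MATCH
  Pos 3: window 'ca' -> no
  Pos 4: window 'aa' -> no
  Pos 5: window 'aa' -> no
  Pos 6: window 'aa' -> no
  Pos 7: window 'ac' -> no
  Pos 8: window 'cb' -> no
  Pos 9: window 'bb' -> no
  Pos 10: window 'bc' -> no
  Pos 11: window 'cd' -> no
  Pos 12: window 'd' -> no
Total matches: 1

1


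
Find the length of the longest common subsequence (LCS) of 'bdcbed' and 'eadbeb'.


DP table for LCS of 'bdcbed' and 'eadbeb':
       e  a  d  b  e  b
    0  0  0  0  0  0  0
  b 0  0  0  0  1  1  1
  d 0  0  0  1  1  1  1
  c 0  0  0  1  1  1  1
  b 0  0  0  1  2  2  2
  e 0  1  1  1  2  3  3
  d 0  1  1  2  2  3  3
LCS: 'dbe'
LCS length = 3

3


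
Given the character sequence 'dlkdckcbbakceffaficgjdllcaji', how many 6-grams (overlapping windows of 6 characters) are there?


String 'dlkdckcbbakceffaficgjdllcaji' has length L = 28.
Number of overlapping n-grams = L - n + 1
Substituting: 28 - 6 + 1 = 23

23


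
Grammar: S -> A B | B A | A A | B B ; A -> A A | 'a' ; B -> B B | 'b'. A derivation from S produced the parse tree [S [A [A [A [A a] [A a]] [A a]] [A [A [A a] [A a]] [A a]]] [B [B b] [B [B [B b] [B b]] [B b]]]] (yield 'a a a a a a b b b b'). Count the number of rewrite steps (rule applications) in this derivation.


Every bracketed nonterminal node [X ...] in the tree is produced by exactly one rule application.
Reading the tree off as a leftmost derivation:
  Step 1: S  =>  A B   (applied S -> A B)
  Step 2: A B  =>  A A B   (applied A -> A A)
  Step 3: A A B  =>  A A A B   (applied A -> A A)
  Step 4: A A A B  =>  A A A A B   (applied A -> A A)
  Step 5: A A A A B  =>  a A A A B   (applied A -> a)
  Step 6: a A A A B  =>  a a A A B   (applied A -> a)
  Step 7: a a A A B  =>  a a a A B   (applied A -> a)
  Step 8: a a a A B  =>  a a a A A B   (applied A -> A A)
  Step 9: a a a A A B  =>  a a a A A A B   (applied A -> A A)
  Step 10: a a a A A A B  =>  a a a a A A B   (applied A -> a)
  Step 11: a a a a A A B  =>  a a a a a A B   (applied A -> a)
  Step 12: a a a a a A B  =>  a a a a a a B   (applied A -> a)
  Step 13: a a a a a a B  =>  a a a a a a B B   (applied B -> B B)
  Step 14: a a a a a a B B  =>  a a a a a a b B   (applied B -> b)
  Step 15: a a a a a a b B  =>  a a a a a a b B B   (applied B -> B B)
  Step 16: a a a a a a b B B  =>  a a a a a a b B B B   (applied B -> B B)
  Step 17: a a a a a a b B B B  =>  a a a a a a b b B B   (applied B -> b)
  Step 18: a a a a a a b b B B  =>  a a a a a a b b b B   (applied B -> b)
  Step 19: a a a a a a b b b B  =>  a a a a a a b b b b   (applied B -> b)
Final yield: a a a a a a b b b b
Total rewrite steps: 19

19
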